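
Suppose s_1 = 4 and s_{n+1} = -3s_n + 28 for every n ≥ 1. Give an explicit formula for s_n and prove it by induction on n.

Claim: s_n = (-3)^n + 7.

Base case: s_1 = 4, and (-3)^1 + 7 = -3 + 7 = 4.
Assume s_k = (-3)^k + 7 for some k ≥ 1.
Then s_{k+1} = -3s_k + 28 = -3·((-3)^k + 7) + 28 = -3·(-3)^k − 21 + 28 = (-3)^{k+1} + 7.
This completes the inductive step, so s_n = (-3)^n + 7 for all n ≥ 1.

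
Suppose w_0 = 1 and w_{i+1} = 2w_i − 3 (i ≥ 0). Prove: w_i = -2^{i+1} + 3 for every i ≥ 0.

Base case: w_0 = 1, and -2^{0+1} + 3 = -2 + 3 = 1.
Assume w_k = -2^{k+1} + 3 for some k ≥ 0.
Then w_{k+1} = 2w_k − 3 = 2·(-2^{k+1} + 3) − 3 = -2^{k+2} + 6 − 3 = -2^{k+2} + 3.
This completes the inductive step, so w_i = -2^{i+1} + 3 for all i ≥ 0.

w_i = -2^{i+1} + 3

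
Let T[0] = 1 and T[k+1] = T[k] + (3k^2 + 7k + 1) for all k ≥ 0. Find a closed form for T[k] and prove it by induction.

Claim: T[k] = k^3 + 2k^2 − 2k + 1.

Base case: T[0] = 1, and 0^3 + 2·0^2 − 2·0 + 1 = 1.
Assume T[j] = j^3 + 2j^2 − 2j + 1.
Then T[j+1] = T[j] + (3j^2 + 7j + 1) = (j^3 + 2j^2 − 2j + 1) + (3j^2 + 7j + 1) = j^3 + 5j^2 + 5j + 2,
and (j+1)^3 + 2·(j+1)^2 − 2·(j+1) + 1 = j^3 + 5j^2 + 5j + 2.
Hence T[k] = k^3 + 2k^2 − 2k + 1 for every k ≥ 0, by induction.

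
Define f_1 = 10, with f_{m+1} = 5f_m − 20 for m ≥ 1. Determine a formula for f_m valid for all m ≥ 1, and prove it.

Claim: f_m = 5^m + 5.

Base case: f_1 = 10, and 5^1 + 5 = 5 + 5 = 10.
Assume f_j = 5^j + 5 for some j ≥ 1.
Then f_{j+1} = 5f_j − 20 = 5·(5^j + 5) − 20 = 5^{j+1} + 25 − 20 = 5^{j+1} + 5.
So the formula holds for j+1, and by induction f_m = 5^m + 5 for all m ≥ 1.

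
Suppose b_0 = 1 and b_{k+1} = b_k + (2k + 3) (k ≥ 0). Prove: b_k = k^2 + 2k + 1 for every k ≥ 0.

Base case: b_0 = 1, and 0^2 + 2·0 + 1 = 1.
Assume b_j = j^2 + 2j + 1.
Then b_{j+1} = b_j + (2j + 3) = (j^2 + 2j + 1) + (2j + 3) = j^2 + 4j + 4,
and (j+1)^2 + 2·(j+1) + 1 = j^2 + 4j + 4.
By induction, b_k = k^2 + 2k + 1 for all k ≥ 0.

b_k = k^2 + 2k + 1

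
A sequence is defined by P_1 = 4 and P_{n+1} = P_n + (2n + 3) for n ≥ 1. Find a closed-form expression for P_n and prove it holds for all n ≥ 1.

Claim: P_n = n^2 + 2n + 1.

Base case: P_1 = 4, and 1^2 + 2·1 + 1 = 4.
Assume P_m = m^2 + 2m + 1.
Then P_{m+1} = P_m + (2m + 3) = (m^2 + 2m + 1) + (2m + 3) = m^2 + 4m + 4,
and (m+1)^2 + 2·(m+1) + 1 = m^2 + 4m + 4.
By induction, P_n = n^2 + 2n + 1 for all n ≥ 1.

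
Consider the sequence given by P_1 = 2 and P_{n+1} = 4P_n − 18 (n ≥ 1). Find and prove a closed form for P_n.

Claim: P_n = -4^n + 6.

Base case: P_1 = 2, and -4^1 + 6 = -4 + 6 = 2.
Assume P_j = -4^j + 6 for some j ≥ 1.
Then P_{j+1} = 4P_j − 18 = 4·(-4^j + 6) − 18 = -4^{j+1} + 24 − 18 = -4^{j+1} + 6.
This completes the inductive step, so P_n = -4^n + 6 for all n ≥ 1.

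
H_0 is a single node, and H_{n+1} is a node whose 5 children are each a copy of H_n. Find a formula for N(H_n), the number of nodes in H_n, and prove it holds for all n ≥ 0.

Claim: N(H_n) = (5^{n+1} − 1)/4.

Base case: N(H_0) = 1, and (5^{0+1} − 1)/4 = 1.
Assume N(H_j) = (5^{j+1} − 1)/4.
Then N(H_{j+1}) = 1 + 5N(H_j) = 1 + 5·(5^{j+1} − 1)/4 = 1 + (5^{j+2} − 5)/4 = (4 + 5^{j+2} − 5)/4 = (5^{j+2} − 1)/4.
Hence N(H_n) = (5^{n+1} − 1)/4 for every n ≥ 0, by induction.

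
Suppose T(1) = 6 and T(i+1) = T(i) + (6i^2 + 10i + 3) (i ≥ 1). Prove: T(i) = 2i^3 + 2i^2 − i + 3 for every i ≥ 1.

Base case: T(1) = 6, and 2·1^3 + 2·1^2 − 1 + 3 = 6.
Assume T(r) = 2r^3 + 2r^2 − r + 3.
Then T(r+1) = T(r) + (6r^2 + 10r + 3) = (2r^3 + 2r^2 − r + 3) + (6r^2 + 10r + 3) = 2r^3 + 8r^2 + 9r + 6,
and 2·(r+1)^3 + 2·(r+1)^2 − (r+1) + 3 = 2r^3 + 8r^2 + 9r + 6.
This completes the inductive step, so T(i) = 2i^3 + 2i^2 − i + 3 for all i ≥ 1.

T(i) = 2i^3 + 2i^2 − i + 3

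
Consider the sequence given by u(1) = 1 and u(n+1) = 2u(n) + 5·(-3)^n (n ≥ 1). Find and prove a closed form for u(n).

Claim: u(n) = -2^n − (-3)^n.

Base case: u(1) = 1, and -2^1 − (-3)^1 = -2 + 3 = 1.
Assume u(k) = -2^k − (-3)^k for some k ≥ 1.
Then u(k+1) = 2u(k) + 5·(-3)^k = 2·(-2^k − (-3)^k) + 5·(-3)^k = -2^{k+1} − 2·(-3)^k + 5·(-3)^k = -2^{k+1} + 3·(-3)^k = -2^{k+1} − (-3)^{k+1}.
By induction, u(n) = -2^n − (-3)^n for all n ≥ 1.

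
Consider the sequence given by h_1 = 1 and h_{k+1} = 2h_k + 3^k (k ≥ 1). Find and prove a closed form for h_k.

Claim: h_k = -2^k + 3^k.

Base case: h_1 = 1, and -2^1 + 3^1 = -2 + 3 = 1.
Assume h_r = -2^r + 3^r for some r ≥ 1.
Then h_{r+1} = 2h_r + 3^r = 2·(-2^r + 3^r) + 3^r = -2^{r+1} + 2·3^r + 3^r = -2^{r+1} + 3·3^r = -2^{r+1} + 3^{r+1}.
This completes the inductive step, so h_k = -2^k + 3^k for all k ≥ 1.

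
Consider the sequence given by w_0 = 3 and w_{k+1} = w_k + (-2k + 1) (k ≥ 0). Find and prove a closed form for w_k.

Claim: w_k = -k^2 + 2k + 3.

Base case: w_0 = 3, and -0^2 + 2·0 + 3 = 3.
Assume w_r = -r^2 + 2r + 3.
Then w_{r+1} = w_r + (-2r + 1) = (-r^2 + 2r + 3) + (-2r + 1) = -r^2 + 4,
and -(r+1)^2 + 2·(r+1) + 3 = -r^2 + 4.
Hence w_k = -k^2 + 2k + 3 for every k ≥ 0, by induction.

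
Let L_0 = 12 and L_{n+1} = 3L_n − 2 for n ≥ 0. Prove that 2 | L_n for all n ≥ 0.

Base case: L_0 = 12 = 2·6, so 2 | L_0.
Assume 2 | L_m, so L_m = 2t for some integer t.
Then L_{m+1} = 3L_m − 2 = 3·(2t) − 2 = 2(3t − 1), so 2 | L_{m+1}.
So the property holds for m+1, and by induction 2 | L_n for all n ≥ 0.

2 | L_n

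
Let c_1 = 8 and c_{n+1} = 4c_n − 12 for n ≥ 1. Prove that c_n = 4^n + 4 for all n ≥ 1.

Base case: c_1 = 8, and 4^1 + 4 = 4 + 4 = 8.
Assume c_j = 4^j + 4 for some j ≥ 1.
Then c_{j+1} = 4c_j − 12 = 4·(4^j + 4) − 12 = 4^{j+1} + 16 − 12 = 4^{j+1} + 4.
This completes the inductive step, so c_n = 4^n + 4 for all n ≥ 1.

c_n = 4^n + 4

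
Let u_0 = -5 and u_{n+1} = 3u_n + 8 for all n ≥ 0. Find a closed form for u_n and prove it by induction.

Claim: u_n = -3^n − 4.

Base case: u_0 = -5, and -3^0 − 4 = -1 − 4 = -5.
Assume u_j = -3^j − 4 for some j ≥ 0.
Then u_{j+1} = 3u_j + 8 = 3·(-3^j − 4) + 8 = -3^{j+1} − 12 + 8 = -3^{j+1} − 4.
So the formula holds for j+1, and by induction u_n = -3^n − 4 for all n ≥ 0.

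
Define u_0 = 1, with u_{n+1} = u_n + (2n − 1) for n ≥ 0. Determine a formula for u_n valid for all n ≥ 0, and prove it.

Claim: u_n = n^2 − 2n + 1.

Base case: u_0 = 1, and 0^2 − 2·0 + 1 = 1.
Assume u_k = k^2 − 2k + 1.
Then u_{k+1} = u_k + (2k − 1) = (k^2 − 2k + 1) + (2k − 1) = k^2,
and (k+1)^2 − 2·(k+1) + 1 = k^2.
This completes the inductive step, so u_n = n^2 − 2n + 1 for all n ≥ 0.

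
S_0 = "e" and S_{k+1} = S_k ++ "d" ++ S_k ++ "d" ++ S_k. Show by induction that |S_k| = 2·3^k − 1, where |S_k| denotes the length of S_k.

Base case: |S_0| = 1, and 2·3^0 − 1 = 1.
Assume |S_r| = 2·3^r − 1.
Then |S_{r+1}| = 3|S_r| + 2 = 3(2·3^r − 1) + 2 = 2·3^{r+1} − 3 + 2 = 2·3^{r+1} − 1.
This completes the inductive step, so |S_k| = 2·3^k − 1 for all k ≥ 0.

|S_k| = 2·3^k − 1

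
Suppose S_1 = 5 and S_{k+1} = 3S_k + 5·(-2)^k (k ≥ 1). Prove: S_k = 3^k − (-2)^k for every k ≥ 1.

Base case: S_1 = 5, and 3^1 − (-2)^1 = 3 + 2 = 5.
Assume S_r = 3^r − (-2)^r for some r ≥ 1.
Then S_{r+1} = 3S_r + 5·(-2)^r = 3·(3^r − (-2)^r) + 5·(-2)^r = 3^{r+1} − 3·(-2)^r + 5·(-2)^r = 3^{r+1} + 2·(-2)^r = 3^{r+1} − (-2)^{r+1}.
So the formula holds for r+1, and by induction S_k = 3^k − (-2)^k for all k ≥ 1.

S_k = 3^k − (-2)^k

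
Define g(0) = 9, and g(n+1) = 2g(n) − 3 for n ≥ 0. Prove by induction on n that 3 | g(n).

Base case: g(0) = 9 = 3·3, so 3 | g(0).
Assume 3 | g(j), so g(j) = 3t for some integer t.
Then g(j+1) = 2g(j) − 3 = 2·(3t) − 3 = 3(2t − 1), so 3 | g(j+1).
Hence 3 | g(n) for every n ≥ 0, by induction.

3 | g(n)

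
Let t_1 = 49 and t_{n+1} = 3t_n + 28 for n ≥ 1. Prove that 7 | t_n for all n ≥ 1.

Base case: t_1 = 49 = 7·7, so 7 | t_1.
Assume 7 | t_m, so t_m = 7s for some integer s.
Then t_{m+1} = 3t_m + 28 = 3·(7s) + 28 = 7(3s + 4), so 7 | t_{m+1}.
This completes the inductive step, so 7 | t_n for all n ≥ 1.

7 | t_n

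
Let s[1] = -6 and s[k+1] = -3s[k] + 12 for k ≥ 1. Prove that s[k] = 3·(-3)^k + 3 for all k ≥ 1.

Base case: s[1] = -6, and 3·(-3)^1 + 3 = -9 + 3 = -6.
Assume s[j] = 3·(-3)^j + 3 for some j ≥ 1.
Then s[j+1] = -3s[j] + 12 = -3·(3·(-3)^j + 3) + 12 = -9·(-3)^j − 9 + 12 = 3·(-3)^{j+1} + 3.
So the formula holds for j+1, and by induction s[k] = 3·(-3)^k + 3 for all k ≥ 1.

s[k] = 3·(-3)^k + 3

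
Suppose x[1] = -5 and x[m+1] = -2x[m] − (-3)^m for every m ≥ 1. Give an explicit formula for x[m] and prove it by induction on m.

Claim: x[m] = (-2)^m + (-3)^m.

Base case: x[1] = -5, and (-2)^1 + (-3)^1 = -2 − 3 = -5.
Assume x[j] = (-2)^j + (-3)^j for some j ≥ 1.
Then x[j+1] = -2x[j] − (-3)^j = -2·((-2)^j + (-3)^j) − (-3)^j = (-2)^{j+1} − 2·(-3)^j − (-3)^j = (-2)^{j+1} − 3·(-3)^j = (-2)^{j+1} + (-3)^{j+1}.
This completes the inductive step, so x[m] = (-2)^m + (-3)^m for all m ≥ 1.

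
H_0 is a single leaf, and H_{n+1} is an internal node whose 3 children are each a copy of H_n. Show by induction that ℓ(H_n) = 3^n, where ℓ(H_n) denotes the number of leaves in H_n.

Base case: ℓ(H_0) = 1, and 3^0 = 1.
Assume ℓ(H_r) = 3^r.
Then ℓ(H_{r+1}) = 3·ℓ(H_r) = 3·3^r = 3^{r+1}.
So the formula holds for r+1, and by induction ℓ(H_n) = 3^n for all n ≥ 0.

ℓ(H_n) = 3^n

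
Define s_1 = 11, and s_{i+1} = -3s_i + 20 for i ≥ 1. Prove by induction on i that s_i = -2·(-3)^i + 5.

Base case: s_1 = 11, and -2·(-3)^1 + 5 = 6 + 5 = 11.
Assume s_m = -2·(-3)^m + 5 for some m ≥ 1.
Then s_{m+1} = -3s_m + 20 = -3·(-2·(-3)^m + 5) + 20 = 6·(-3)^m − 15 + 20 = -2·(-3)^{m+1} + 5.
So the formula holds for m+1, and by induction s_i = -2·(-3)^i + 5 for all i ≥ 1.

s_i = -2·(-3)^i + 5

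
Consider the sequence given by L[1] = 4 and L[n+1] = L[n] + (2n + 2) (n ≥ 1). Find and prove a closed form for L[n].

Claim: L[n] = n^2 + n + 2.

Base case: L[1] = 4, and 1^2 + 1 + 2 = 4.
Assume L[k] = k^2 + k + 2.
Then L[k+1] = L[k] + (2k + 2) = (k^2 + k + 2) + (2k + 2) = k^2 + 3k + 4,
and (k+1)^2 + (k+1) + 2 = k^2 + 3k + 4.
Hence L[n] = n^2 + n + 2 for every n ≥ 1, by induction.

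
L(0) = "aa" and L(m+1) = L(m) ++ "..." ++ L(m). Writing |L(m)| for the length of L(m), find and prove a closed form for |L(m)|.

Claim: |L(m)| = 5·2^m − 3.

Base case: |L(0)| = 2, and 5·2^0 − 3 = 2.
Assume |L(r)| = 5·2^r − 3.
Then |L(r+1)| = |L(r)| + 3 + |L(r)| = 2|L(r)| + 3 = 2(5·2^r − 3) + 3 = 5·2^{r+1} − 6 + 3 = 5·2^{r+1} − 3.
This completes the inductive step, so |L(m)| = 5·2^m − 3 for all m ≥ 0.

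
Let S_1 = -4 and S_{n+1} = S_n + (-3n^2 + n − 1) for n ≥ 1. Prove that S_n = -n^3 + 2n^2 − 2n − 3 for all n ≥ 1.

Base case: S_1 = -4, and -1^3 + 2·1^2 − 2·1 − 3 = -4.
Assume S_m = -m^3 + 2m^2 − 2m − 3.
Then S_{m+1} = S_m + (-3m^2 + m − 1) = (-m^3 + 2m^2 − 2m − 3) + (-3m^2 + m − 1) = -m^3 − m^2 − m − 4,
and -(m+1)^3 + 2·(m+1)^2 − 2·(m+1) − 3 = -m^3 − m^2 − m − 4.
By induction, S_n = -n^3 + 2n^2 − 2n − 3 for all n ≥ 1.

S_n = -n^3 + 2n^2 − 2n − 3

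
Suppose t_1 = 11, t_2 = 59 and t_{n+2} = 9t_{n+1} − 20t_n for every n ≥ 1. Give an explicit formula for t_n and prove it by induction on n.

Claim: t_n = 3·5^n − 4^n.

Base cases: t_1 = 11 and 3·5^1 − 4^1 = 11; t_2 = 59 and 3·5^2 − 4^2 = 59.
Assume t_j = 3·5^j − 4^j for all 1 ≤ j ≤ k, where k ≥ 2.
Then t_{k+1} = 9t_k − 20t_{k−1} = 9·(3·5^k − 4^k) − 20·(3·5^{k−1} − 4^{k−1}) = 3·(9·5 − 20)5^{k−1} − (9·4 − 20)4^{k−1} = 75·5^{k−1} − 16·4^{k−1} = 3·5^{k+1} − 4^{k+1}.
Hence t_n = 3·5^n − 4^n for every n ≥ 1, by strong induction.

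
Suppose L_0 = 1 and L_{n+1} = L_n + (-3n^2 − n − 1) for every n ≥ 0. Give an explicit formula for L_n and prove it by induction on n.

Claim: L_n = -n^3 + n^2 − n + 1.

Base case: L_0 = 1, and -0^3 + 0^2 − 0 + 1 = 1.
Assume L_r = -r^3 + r^2 − r + 1.
Then L_{r+1} = L_r + (-3r^2 − r − 1) = (-r^3 + r^2 − r + 1) + (-3r^2 − r − 1) = -r^3 − 2r^2 − 2r,
and -(r+1)^3 + (r+1)^2 − (r+1) + 1 = -r^3 − 2r^2 − 2r.
Hence L_n = -n^3 + n^2 − n + 1 for every n ≥ 0, by induction.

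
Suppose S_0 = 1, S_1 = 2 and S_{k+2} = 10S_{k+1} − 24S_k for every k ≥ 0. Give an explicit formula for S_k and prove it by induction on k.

Claim: S_k = 2·4^k − 6^k.

Base cases: S_0 = 1 and 2·4^0 − 6^0 = 1; S_1 = 2 and 2·4^1 − 6^1 = 2.
Assume S_i = 2·4^i − 6^i for all 0 ≤ i ≤ j, where j ≥ 1.
Then S_{j+1} = 10S_j − 24S_{j−1} = 10·(2·4^j − 6^j) − 24·(2·4^{j−1} − 6^{j−1}) = 2·(10·4 − 24)4^{j−1} − (10·6 − 24)6^{j−1} = 32·4^{j−1} − 36·6^{j−1} = 2·4^{j+1} − 6^{j+1}.
Hence S_k = 2·4^k − 6^k for every k ≥ 0, by strong induction.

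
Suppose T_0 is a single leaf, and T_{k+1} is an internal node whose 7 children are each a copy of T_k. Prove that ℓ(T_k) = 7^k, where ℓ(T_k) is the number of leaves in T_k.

Base case: ℓ(T_0) = 1, and 7^0 = 1.
Assume ℓ(T_r) = 7^r.
Then ℓ(T_{r+1}) = 7·ℓ(T_r) = 7·7^r = 7^{r+1}.
By induction, ℓ(T_k) = 7^k for all k ≥ 0.

ℓ(T_k) = 7^k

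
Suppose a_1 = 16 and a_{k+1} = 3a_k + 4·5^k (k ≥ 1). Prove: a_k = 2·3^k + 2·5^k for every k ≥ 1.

Base case: a_1 = 16, and 2·3^1 + 2·5^1 = 6 + 10 = 16.
Assume a_r = 2·3^r + 2·5^r for some r ≥ 1.
Then a_{r+1} = 3a_r + 4·5^r = 3·(2·3^r + 2·5^r) + 4·5^r = 2·3^{r+1} + 6·5^r + 4·5^r = 2·3^{r+1} + 10·5^r = 2·3^{r+1} + 2·5^{r+1}.
This completes the inductive step, so a_k = 2·3^k + 2·5^k for all k ≥ 1.

a_k = 2·3^k + 2·5^k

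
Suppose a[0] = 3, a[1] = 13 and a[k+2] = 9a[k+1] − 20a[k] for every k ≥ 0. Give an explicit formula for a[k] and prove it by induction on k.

Claim: a[k] = 5^k + 2·4^k.

Base cases: a[0] = 3 and 5^0 + 2·4^0 = 3; a[1] = 13 and 5^1 + 2·4^1 = 13.
Assume a[j] = 5^j + 2·4^j for all 0 ≤ j ≤ r, where r ≥ 1.
Then a[r+1] = 9a[r] − 20a[r−1] = 9·(5^r + 2·4^r) − 20·(5^{r−1} + 2·4^{r−1}) = (9·5 − 20)5^{r−1} + 2·(9·4 − 20)4^{r−1} = 25·5^{r−1} + 32·4^{r−1} = 5^{r+1} + 2·4^{r+1}.
Hence a[k] = 5^k + 2·4^k for every k ≥ 0, by strong induction.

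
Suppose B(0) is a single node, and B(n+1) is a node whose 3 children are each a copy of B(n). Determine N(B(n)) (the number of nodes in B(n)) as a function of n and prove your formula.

Claim: N(B(n)) = (3^{n+1} − 1)/2.

Base case: N(B(0)) = 1, and (3^{0+1} − 1)/2 = 1.
Assume N(B(k)) = (3^{k+1} − 1)/2.
Then N(B(k+1)) = 1 + 3N(B(k)) = 1 + 3·(3^{k+1} − 1)/2 = 1 + (3^{k+2} − 3)/2 = (2 + 3^{k+2} − 3)/2 = (3^{k+2} − 1)/2.
Hence N(B(n)) = (3^{n+1} − 1)/2 for every n ≥ 0, by induction.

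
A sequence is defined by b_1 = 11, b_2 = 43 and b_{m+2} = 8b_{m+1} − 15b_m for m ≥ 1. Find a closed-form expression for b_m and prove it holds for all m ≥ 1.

Claim: b_m = 2·3^m + 5^m.

Base cases: b_1 = 11 and 2·3^1 + 5^1 = 11; b_2 = 43 and 2·3^2 + 5^2 = 43.
Assume b_j = 2·3^j + 5^j for all 1 ≤ j ≤ r, where r ≥ 2.
Then b_{r+1} = 8b_r − 15b_{r−1} = 8·(2·3^r + 5^r) − 15·(2·3^{r−1} + 5^{r−1}) = 2·(8·3 − 15)3^{r−1} + (8·5 − 15)5^{r−1} = 18·3^{r−1} + 25·5^{r−1} = 2·3^{r+1} + 5^{r+1}.
This completes the inductive step, so b_m = 2·3^m + 5^m for all m ≥ 1.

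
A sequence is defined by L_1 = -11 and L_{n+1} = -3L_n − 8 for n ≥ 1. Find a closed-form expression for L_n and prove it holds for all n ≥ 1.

Claim: L_n = 3·(-3)^n − 2.

Base case: L_1 = -11, and 3·(-3)^1 − 2 = -9 − 2 = -11.
Assume L_k = 3·(-3)^k − 2 for some k ≥ 1.
Then L_{k+1} = -3L_k − 8 = -3·(3·(-3)^k − 2) − 8 = -9·(-3)^k + 6 − 8 = 3·(-3)^{k+1} − 2.
By induction, L_n = 3·(-3)^n − 2 for all n ≥ 1.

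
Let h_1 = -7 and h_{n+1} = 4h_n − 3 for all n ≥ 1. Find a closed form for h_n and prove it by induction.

Claim: h_n = -2·4^n + 1.

Base case: h_1 = -7, and -2·4^1 + 1 = -8 + 1 = -7.
Assume h_k = -2·4^k + 1 for some k ≥ 1.
Then h_{k+1} = 4h_k − 3 = 4·(-2·4^k + 1) − 3 = -8·4^k + 4 − 3 = -2·4^{k+1} + 1.
So the formula holds for k+1, and by induction h_n = -2·4^n + 1 for all n ≥ 1.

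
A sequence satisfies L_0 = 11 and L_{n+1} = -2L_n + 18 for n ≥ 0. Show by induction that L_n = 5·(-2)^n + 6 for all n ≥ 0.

Base case: L_0 = 11, and 5·(-2)^0 + 6 = 5 + 6 = 11.
Assume L_j = 5·(-2)^j + 6 for some j ≥ 0.
Then L_{j+1} = -2L_j + 18 = -2·(5·(-2)^j + 6) + 18 = -10·(-2)^j − 12 + 18 = 5·(-2)^{j+1} + 6.
By induction, L_n = 5·(-2)^n + 6 for all n ≥ 0.

L_n = 5·(-2)^n + 6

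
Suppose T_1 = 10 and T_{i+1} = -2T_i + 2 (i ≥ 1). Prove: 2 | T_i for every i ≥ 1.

Base case: T_1 = 10 = 2·5, so 2 | T_1.
Assume 2 | T_m, so T_m = 2t for some integer t.
Then T_{m+1} = -2T_m + 2 = -2·(2t) + 2 = 2(-2t + 1), so 2 | T_{m+1}.
So the property holds for m+1, and by induction 2 | T_i for all i ≥ 1.

2 | T_i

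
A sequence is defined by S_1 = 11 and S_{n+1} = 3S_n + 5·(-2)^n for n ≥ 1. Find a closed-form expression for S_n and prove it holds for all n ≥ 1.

Claim: S_n = 3·3^n − (-2)^n.

Base case: S_1 = 11, and 3·3^1 − (-2)^1 = 9 + 2 = 11.
Assume S_r = 3·3^r − (-2)^r for some r ≥ 1.
Then S_{r+1} = 3S_r + 5·(-2)^r = 3·(3·3^r − (-2)^r) + 5·(-2)^r = 3·3^{r+1} − 3·(-2)^r + 5·(-2)^r = 3·3^{r+1} + 2·(-2)^r = 3·3^{r+1} − (-2)^{r+1}.
By induction, S_n = 3·3^n − (-2)^n for all n ≥ 1.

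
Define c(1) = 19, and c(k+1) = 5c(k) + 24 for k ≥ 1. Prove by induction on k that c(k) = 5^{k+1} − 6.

Base case: c(1) = 19, and 5^{1+1} − 6 = 25 − 6 = 19.
Assume c(m) = 5^{m+1} − 6 for some m ≥ 1.
Then c(m+1) = 5c(m) + 24 = 5·(5^{m+1} − 6) + 24 = 5^{m+2} − 30 + 24 = 5^{m+2} − 6.
So the formula holds for m+1, and by induction c(k) = 5^{k+1} − 6 for all k ≥ 1.

c(k) = 5^{k+1} − 6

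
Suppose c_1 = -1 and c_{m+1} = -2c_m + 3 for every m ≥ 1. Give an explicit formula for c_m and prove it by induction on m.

Claim: c_m = (-2)^m + 1.

Base case: c_1 = -1, and (-2)^1 + 1 = -2 + 1 = -1.
Assume c_r = (-2)^r + 1 for some r ≥ 1.
Then c_{r+1} = -2c_r + 3 = -2·((-2)^r + 1) + 3 = -2·(-2)^r − 2 + 3 = (-2)^{r+1} + 1.
Hence c_m = (-2)^m + 1 for every m ≥ 1, by induction.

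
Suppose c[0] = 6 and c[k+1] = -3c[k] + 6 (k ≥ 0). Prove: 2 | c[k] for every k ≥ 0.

Base case: c[0] = 6 = 2·3, so 2 | c[0].
Assume 2 | c[r], so c[r] = 2t for some integer t.
Then c[r+1] = -3c[r] + 6 = -3·(2t) + 6 = 2(-3t + 3), so 2 | c[r+1].
So the property holds for r+1, and by induction 2 | c[k] for all k ≥ 0.

2 | c[k]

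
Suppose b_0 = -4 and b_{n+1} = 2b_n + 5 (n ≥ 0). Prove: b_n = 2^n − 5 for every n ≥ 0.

Base case: b_0 = -4, and 2^0 − 5 = 1 − 5 = -4.
Assume b_j = 2^j − 5 for some j ≥ 0.
Then b_{j+1} = 2b_j + 5 = 2·(2^j − 5) + 5 = 2^{j+1} − 10 + 5 = 2^{j+1} − 5.
Hence b_n = 2^n − 5 for every n ≥ 0, by induction.

b_n = 2^n − 5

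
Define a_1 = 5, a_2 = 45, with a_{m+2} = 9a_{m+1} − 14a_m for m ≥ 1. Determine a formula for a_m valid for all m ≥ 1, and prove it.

Claim: a_m = -2^m + 7^m.

Base cases: a_1 = 5 and -2^1 + 7^1 = 5; a_2 = 45 and -2^2 + 7^2 = 45.
Assume a_j = -2^j + 7^j for all 1 ≤ j ≤ r, where r ≥ 2.
Then a_{r+1} = 9a_r − 14a_{r−1} = 9·(-2^r + 7^r) − 14·(-2^{r−1} + 7^{r−1}) = -(9·2 − 14)2^{r−1} + (9·7 − 14)7^{r−1} = -4·2^{r−1} + 49·7^{r−1} = -2^{r+1} + 7^{r+1}.
So the formula holds for r+1, and by strong induction a_m = -2^m + 7^m for all m ≥ 1.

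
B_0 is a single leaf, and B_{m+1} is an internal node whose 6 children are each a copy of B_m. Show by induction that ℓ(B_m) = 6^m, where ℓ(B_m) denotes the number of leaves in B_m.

Base case: ℓ(B_0) = 1, and 6^0 = 1.
Assume ℓ(B_r) = 6^r.
Then ℓ(B_{r+1}) = 6·ℓ(B_r) = 6·6^r = 6^{r+1}.
By induction, ℓ(B_m) = 6^m for all m ≥ 0.

ℓ(B_m) = 6^m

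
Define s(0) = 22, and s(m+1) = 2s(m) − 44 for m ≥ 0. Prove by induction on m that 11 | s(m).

Base case: s(0) = 22 = 11·2, so 11 | s(0).
Assume 11 | s(j), so s(j) = 11t for some integer t.
Then s(j+1) = 2s(j) − 44 = 2·(11t) − 44 = 11(2t − 4), so 11 | s(j+1).
By induction, 11 | s(m) for all m ≥ 0.

11 | s(m)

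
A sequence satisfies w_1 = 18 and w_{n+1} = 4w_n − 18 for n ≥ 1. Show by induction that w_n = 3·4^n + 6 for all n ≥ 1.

Base case: w_1 = 18, and 3·4^1 + 6 = 12 + 6 = 18.
Assume w_r = 3·4^r + 6 for some r ≥ 1.
Then w_{r+1} = 4w_r − 18 = 4·(3·4^r + 6) − 18 = 12·4^r + 24 − 18 = 3·4^{r+1} + 6.
Hence w_n = 3·4^n + 6 for every n ≥ 1, by induction.

w_n = 3·4^n + 6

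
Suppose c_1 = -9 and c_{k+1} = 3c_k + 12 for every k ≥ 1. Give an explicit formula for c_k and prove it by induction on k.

Claim: c_k = -3^k − 6.

Base case: c_1 = -9, and -3^1 − 6 = -3 − 6 = -9.
Assume c_m = -3^m − 6 for some m ≥ 1.
Then c_{m+1} = 3c_m + 12 = 3·(-3^m − 6) + 12 = -3^{m+1} − 18 + 12 = -3^{m+1} − 6.
Hence c_k = -3^k − 6 for every k ≥ 1, by induction.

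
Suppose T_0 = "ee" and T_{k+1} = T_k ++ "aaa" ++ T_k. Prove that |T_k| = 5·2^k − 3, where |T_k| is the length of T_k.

Base case: |T_0| = 2, and 5·2^0 − 3 = 2.
Assume |T_r| = 5·2^r − 3.
Then |T_{r+1}| = |T_r| + 3 + |T_r| = 2|T_r| + 3 = 2(5·2^r − 3) + 3 = 5·2^{r+1} − 6 + 3 = 5·2^{r+1} − 3.
So the formula holds for r+1, and by induction |T_k| = 5·2^k − 3 for all k ≥ 0.

|T_k| = 5·2^k − 3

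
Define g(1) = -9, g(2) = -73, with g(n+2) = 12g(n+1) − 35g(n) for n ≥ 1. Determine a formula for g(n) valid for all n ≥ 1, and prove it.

Claim: g(n) = 5^n − 2·7^n.

Base cases: g(1) = -9 and 5^1 − 2·7^1 = -9; g(2) = -73 and 5^2 − 2·7^2 = -73.
Assume g(j) = 5^j − 2·7^j for all 1 ≤ j ≤ r, where r ≥ 2.
Then g(r+1) = 12g(r) − 35g(r−1) = 12·(5^r − 2·7^r) − 35·(5^{r−1} − 2·7^{r−1}) = (12·5 − 35)5^{r−1} − 2·(12·7 − 35)7^{r−1} = 25·5^{r−1} − 98·7^{r−1} = 5^{r+1} − 2·7^{r+1}.
So the formula holds for r+1, and by strong induction g(n) = 5^n − 2·7^n for all n ≥ 1.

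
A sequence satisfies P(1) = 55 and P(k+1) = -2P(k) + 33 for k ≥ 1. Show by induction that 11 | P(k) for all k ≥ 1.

Base case: P(1) = 55 = 11·5, so 11 | P(1).
Assume 11 | P(r), so P(r) = 11t for some integer t.
Then P(r+1) = -2P(r) + 33 = -2·(11t) + 33 = 11(-2t + 3), so 11 | P(r+1).
Hence 11 | P(k) for every k ≥ 1, by induction.

11 | P(k)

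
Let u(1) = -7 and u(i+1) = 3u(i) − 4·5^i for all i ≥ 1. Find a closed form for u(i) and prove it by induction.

Claim: u(i) = 3^i − 2·5^i.

Base case: u(1) = -7, and 3^1 − 2·5^1 = 3 − 10 = -7.
Assume u(m) = 3^m − 2·5^m for some m ≥ 1.
Then u(m+1) = 3u(m) − 4·5^m = 3·(3^m − 2·5^m) − 4·5^m = 3^{m+1} − 6·5^m − 4·5^m = 3^{m+1} − 10·5^m = 3^{m+1} − 2·5^{m+1}.
Hence u(i) = 3^i − 2·5^i for every i ≥ 1, by induction.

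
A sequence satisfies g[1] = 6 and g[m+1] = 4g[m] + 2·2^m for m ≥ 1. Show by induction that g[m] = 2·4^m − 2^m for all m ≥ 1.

Base case: g[1] = 6, and 2·4^1 − 2^1 = 8 − 2 = 6.
Assume g[j] = 2·4^j − 2^j for some j ≥ 1.
Then g[j+1] = 4g[j] + 2·2^j = 4·(2·4^j − 2^j) + 2·2^j = 2·4^{j+1} − 4·2^j + 2·2^j = 2·4^{j+1} − 2·2^j = 2·4^{j+1} − 2^{j+1}.
This completes the inductive step, so g[m] = 2·4^m − 2^m for all m ≥ 1.

g[m] = 2·4^m − 2^m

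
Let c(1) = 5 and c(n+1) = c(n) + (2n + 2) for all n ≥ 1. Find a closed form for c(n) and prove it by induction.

Claim: c(n) = n^2 + n + 3.

Base case: c(1) = 5, and 1^2 + 1 + 3 = 5.
Assume c(k) = k^2 + k + 3.
Then c(k+1) = c(k) + (2k + 2) = (k^2 + k + 3) + (2k + 2) = k^2 + 3k + 5,
and (k+1)^2 + (k+1) + 3 = k^2 + 3k + 5.
By induction, c(n) = n^2 + n + 3 for all n ≥ 1.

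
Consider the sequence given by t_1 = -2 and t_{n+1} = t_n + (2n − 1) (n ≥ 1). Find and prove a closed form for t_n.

Claim: t_n = n^2 − 2n − 1.

Base case: t_1 = -2, and 1^2 − 2·1 − 1 = -2.
Assume t_r = r^2 − 2r − 1.
Then t_{r+1} = t_r + (2r − 1) = (r^2 − 2r − 1) + (2r − 1) = r^2 − 2,
and (r+1)^2 − 2·(r+1) − 1 = r^2 − 2.
By induction, t_n = n^2 − 2n − 1 for all n ≥ 1.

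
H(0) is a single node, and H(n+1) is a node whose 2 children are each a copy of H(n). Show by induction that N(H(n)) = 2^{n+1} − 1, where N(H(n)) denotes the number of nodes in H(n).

Base case: N(H(0)) = 1, and 2^{0+1} − 1 = 1.
Assume N(H(m)) = 2^{m+1} − 1.
Then N(H(m+1)) = 1 + 2N(H(m)) = 1 + 2(2^{m+1} − 1) = 2^{m+2} − 2 + 1 = 2^{m+2} − 1.
By induction, N(H(n)) = 2^{n+1} − 1 for all n ≥ 0.

N(H(n)) = 2^{n+1} − 1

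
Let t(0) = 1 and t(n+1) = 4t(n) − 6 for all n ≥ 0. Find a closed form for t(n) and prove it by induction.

Claim: t(n) = -4^n + 2.

Base case: t(0) = 1, and -4^0 + 2 = -1 + 2 = 1.
Assume t(m) = -4^m + 2 for some m ≥ 0.
Then t(m+1) = 4t(m) − 6 = 4·(-4^m + 2) − 6 = -4^{m+1} + 8 − 6 = -4^{m+1} + 2.
This completes the inductive step, so t(n) = -4^n + 2 for all n ≥ 0.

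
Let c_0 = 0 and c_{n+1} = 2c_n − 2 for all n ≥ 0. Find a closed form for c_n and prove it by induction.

Claim: c_n = -2^{n+1} + 2.

Base case: c_0 = 0, and -2^{0+1} + 2 = -2 + 2 = 0.
Assume c_m = -2^{m+1} + 2 for some m ≥ 0.
Then c_{m+1} = 2c_m − 2 = 2·(-2^{m+1} + 2) − 2 = -2^{m+2} + 4 − 2 = -2^{m+2} + 2.
So the formula holds for m+1, and by induction c_n = -2^{n+1} + 2 for all n ≥ 0.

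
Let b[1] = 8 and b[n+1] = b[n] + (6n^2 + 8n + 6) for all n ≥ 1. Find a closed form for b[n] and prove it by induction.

Claim: b[n] = 2n^3 + n^2 + 3n + 2.

Base case: b[1] = 8, and 2·1^3 + 1^2 + 3·1 + 2 = 8.
Assume b[r] = 2r^3 + r^2 + 3r + 2.
Then b[r+1] = b[r] + (6r^2 + 8r + 6) = (2r^3 + r^2 + 3r + 2) + (6r^2 + 8r + 6) = 2r^3 + 7r^2 + 11r + 8,
and 2·(r+1)^3 + (r+1)^2 + 3·(r+1) + 2 = 2r^3 + 7r^2 + 11r + 8.
Hence b[n] = 2n^3 + n^2 + 3n + 2 for every n ≥ 1, by induction.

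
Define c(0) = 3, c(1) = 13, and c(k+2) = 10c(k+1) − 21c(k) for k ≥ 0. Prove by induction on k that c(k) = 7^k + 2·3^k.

Base cases: c(0) = 3 and 7^0 + 2·3^0 = 3; c(1) = 13 and 7^1 + 2·3^1 = 13.
Assume c(j) = 7^j + 2·3^j for all 0 ≤ j ≤ r, where r ≥ 1.
Then c(r+1) = 10c(r) − 21c(r−1) = 10·(7^r + 2·3^r) − 21·(7^{r−1} + 2·3^{r−1}) = (10·7 − 21)7^{r−1} + 2·(10·3 − 21)3^{r−1} = 49·7^{r−1} + 18·3^{r−1} = 7^{r+1} + 2·3^{r+1}.
Hence c(k) = 7^k + 2·3^k for every k ≥ 0, by strong induction.

c(k) = 7^k + 2·3^k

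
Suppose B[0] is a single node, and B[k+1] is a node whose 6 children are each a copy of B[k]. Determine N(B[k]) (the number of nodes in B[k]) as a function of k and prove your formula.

Claim: N(B[k]) = (6^{k+1} − 1)/5.

Base case: N(B[0]) = 1, and (6^{0+1} − 1)/5 = 1.
Assume N(B[j]) = (6^{j+1} − 1)/5.
Then N(B[j+1]) = 1 + 6N(B[j]) = 1 + 6·(6^{j+1} − 1)/5 = 1 + (6^{j+2} − 6)/5 = (5 + 6^{j+2} − 6)/5 = (6^{j+2} − 1)/5.
By induction, N(B[k]) = (6^{k+1} − 1)/5 for all k ≥ 0.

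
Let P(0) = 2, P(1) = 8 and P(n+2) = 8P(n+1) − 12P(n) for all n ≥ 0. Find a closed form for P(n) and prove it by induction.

Claim: P(n) = 2^n + 6^n.

Base cases: P(0) = 2 and 2^0 + 6^0 = 2; P(1) = 8 and 2^1 + 6^1 = 8.
Assume P(j) = 2^j + 6^j for all 0 ≤ j ≤ m, where m ≥ 1.
Then P(m+1) = 8P(m) − 12P(m−1) = 8·(2^m + 6^m) − 12·(2^{m−1} + 6^{m−1}) = (8·2 − 12)2^{m−1} + (8·6 − 12)6^{m−1} = 4·2^{m−1} + 36·6^{m−1} = 2^{m+1} + 6^{m+1}.
By strong induction, P(n) = 2^n + 6^n for all n ≥ 0.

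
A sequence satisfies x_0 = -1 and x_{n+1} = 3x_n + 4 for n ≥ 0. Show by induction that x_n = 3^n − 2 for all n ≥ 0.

Base case: x_0 = -1, and 3^0 − 2 = 1 − 2 = -1.
Assume x_j = 3^j − 2 for some j ≥ 0.
Then x_{j+1} = 3x_j + 4 = 3·(3^j − 2) + 4 = 3^{j+1} − 6 + 4 = 3^{j+1} − 2.
This completes the inductive step, so x_n = 3^n − 2 for all n ≥ 0.

x_n = 3^n − 2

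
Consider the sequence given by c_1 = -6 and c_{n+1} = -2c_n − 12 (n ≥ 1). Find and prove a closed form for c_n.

Claim: c_n = (-2)^n − 4.

Base case: c_1 = -6, and (-2)^1 − 4 = -2 − 4 = -6.
Assume c_k = (-2)^k − 4 for some k ≥ 1.
Then c_{k+1} = -2c_k − 12 = -2·((-2)^k − 4) − 12 = -2·(-2)^k + 8 − 12 = (-2)^{k+1} − 4.
Hence c_n = (-2)^n − 4 for every n ≥ 1, by induction.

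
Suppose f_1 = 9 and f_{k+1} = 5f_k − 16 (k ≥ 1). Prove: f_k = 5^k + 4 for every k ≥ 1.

Base case: f_1 = 9, and 5^1 + 4 = 5 + 4 = 9.
Assume f_j = 5^j + 4 for some j ≥ 1.
Then f_{j+1} = 5f_j − 16 = 5·(5^j + 4) − 16 = 5^{j+1} + 20 − 16 = 5^{j+1} + 4.
Hence f_k = 5^k + 4 for every k ≥ 1, by induction.

f_k = 5^k + 4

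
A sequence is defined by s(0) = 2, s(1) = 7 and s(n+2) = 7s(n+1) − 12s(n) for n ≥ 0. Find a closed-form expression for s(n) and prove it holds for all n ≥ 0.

Claim: s(n) = 4^n + 3^n.

Base cases: s(0) = 2 and 4^0 + 3^0 = 2; s(1) = 7 and 4^1 + 3^1 = 7.
Assume s(i) = 4^i + 3^i for all 0 ≤ i ≤ j, where j ≥ 1.
Then s(j+1) = 7s(j) − 12s(j−1) = 7·(4^j + 3^j) − 12·(4^{j−1} + 3^{j−1}) = (7·4 − 12)4^{j−1} + (7·3 − 12)3^{j−1} = 16·4^{j−1} + 9·3^{j−1} = 4^{j+1} + 3^{j+1}.
Hence s(n) = 4^n + 3^n for every n ≥ 0, by strong induction.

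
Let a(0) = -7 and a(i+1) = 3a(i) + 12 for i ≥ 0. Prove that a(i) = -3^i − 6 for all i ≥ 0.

Base case: a(0) = -7, and -3^0 − 6 = -1 − 6 = -7.
Assume a(k) = -3^k − 6 for some k ≥ 0.
Then a(k+1) = 3a(k) + 12 = 3·(-3^k − 6) + 12 = -3^{k+1} − 18 + 12 = -3^{k+1} − 6.
This completes the inductive step, so a(i) = -3^i − 6 for all i ≥ 0.

a(i) = -3^i − 6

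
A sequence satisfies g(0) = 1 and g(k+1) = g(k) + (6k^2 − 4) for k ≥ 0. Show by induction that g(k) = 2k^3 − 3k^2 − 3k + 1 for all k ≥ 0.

Base case: g(0) = 1, and 2·0^3 − 3·0^2 − 3·0 + 1 = 1.
Assume g(m) = 2m^3 − 3m^2 − 3m + 1.
Then g(m+1) = g(m) + (6m^2 − 4) = (2m^3 − 3m^2 − 3m + 1) + (6m^2 − 4) = 2m^3 + 3m^2 − 3m − 3,
and 2·(m+1)^3 − 3·(m+1)^2 − 3·(m+1) + 1 = 2m^3 + 3m^2 − 3m − 3.
By induction, g(k) = 2k^3 − 3k^2 − 3k + 1 for all k ≥ 0.

g(k) = 2k^3 − 3k^2 − 3k + 1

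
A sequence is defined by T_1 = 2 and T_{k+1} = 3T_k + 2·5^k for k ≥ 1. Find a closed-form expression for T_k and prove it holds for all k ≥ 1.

Claim: T_k = -3^k + 5^k.

Base case: T_1 = 2, and -3^1 + 5^1 = -3 + 5 = 2.
Assume T_m = -3^m + 5^m for some m ≥ 1.
Then T_{m+1} = 3T_m + 2·5^m = 3·(-3^m + 5^m) + 2·5^m = -3^{m+1} + 3·5^m + 2·5^m = -3^{m+1} + 5·5^m = -3^{m+1} + 5^{m+1}.
This completes the inductive step, so T_k = -3^k + 5^k for all k ≥ 1.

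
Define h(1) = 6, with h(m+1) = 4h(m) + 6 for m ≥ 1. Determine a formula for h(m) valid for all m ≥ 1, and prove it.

Claim: h(m) = 2·4^m − 2.

Base case: h(1) = 6, and 2·4^1 − 2 = 8 − 2 = 6.
Assume h(r) = 2·4^r − 2 for some r ≥ 1.
Then h(r+1) = 4h(r) + 6 = 4·(2·4^r − 2) + 6 = 8·4^r − 8 + 6 = 2·4^{r+1} − 2.
Hence h(m) = 2·4^m − 2 for every m ≥ 1, by induction.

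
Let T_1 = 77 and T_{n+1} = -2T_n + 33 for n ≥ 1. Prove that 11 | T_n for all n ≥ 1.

Base case: T_1 = 77 = 11·7, so 11 | T_1.
Assume 11 | T_m, so T_m = 11t for some integer t.
Then T_{m+1} = -2T_m + 33 = -2·(11t) + 33 = 11(-2t + 3), so 11 | T_{m+1}.
This completes the inductive step, so 11 | T_n for all n ≥ 1.

11 | T_n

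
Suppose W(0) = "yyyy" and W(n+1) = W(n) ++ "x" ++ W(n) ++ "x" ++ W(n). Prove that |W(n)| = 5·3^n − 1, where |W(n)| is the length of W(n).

Base case: |W(0)| = 4, and 5·3^0 − 1 = 4.
Assume |W(r)| = 5·3^r − 1.
Then |W(r+1)| = 3|W(r)| + 2 = 3(5·3^r − 1) + 2 = 5·3^{r+1} − 3 + 2 = 5·3^{r+1} − 1.
By induction, |W(n)| = 5·3^n − 1 for all n ≥ 0.

|W(n)| = 5·3^n − 1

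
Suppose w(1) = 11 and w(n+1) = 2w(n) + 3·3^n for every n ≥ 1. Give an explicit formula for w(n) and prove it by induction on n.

Claim: w(n) = 2^n + 3·3^n.

Base case: w(1) = 11, and 2^1 + 3·3^1 = 2 + 9 = 11.
Assume w(j) = 2^j + 3·3^j for some j ≥ 1.
Then w(j+1) = 2w(j) + 3·3^j = 2·(2^j + 3·3^j) + 3·3^j = 2^{j+1} + 6·3^j + 3·3^j = 2^{j+1} + 9·3^j = 2^{j+1} + 3·3^{j+1}.
This completes the inductive step, so w(n) = 2^n + 3·3^n for all n ≥ 1.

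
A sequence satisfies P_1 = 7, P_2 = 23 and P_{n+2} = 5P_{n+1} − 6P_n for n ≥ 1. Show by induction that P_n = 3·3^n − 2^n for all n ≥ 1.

Base cases: P_1 = 7 and 3·3^1 − 2^1 = 7; P_2 = 23 and 3·3^2 − 2^2 = 23.
Assume P_j = 3·3^j − 2^j for all 1 ≤ j ≤ m, where m ≥ 2.
Then P_{m+1} = 5P_m − 6P_{m−1} = 5·(3·3^m − 2^m) − 6·(3·3^{m−1} − 2^{m−1}) = 3·(5·3 − 6)3^{m−1} − (5·2 − 6)2^{m−1} = 27·3^{m−1} − 4·2^{m−1} = 3·3^{m+1} − 2^{m+1}.
This completes the inductive step, so P_n = 3·3^n − 2^n for all n ≥ 1.

P_n = 3·3^n − 2^n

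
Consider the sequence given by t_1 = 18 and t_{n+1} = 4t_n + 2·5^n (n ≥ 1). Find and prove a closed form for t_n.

Claim: t_n = 2·4^n + 2·5^n.

Base case: t_1 = 18, and 2·4^1 + 2·5^1 = 8 + 10 = 18.
Assume t_m = 2·4^m + 2·5^m for some m ≥ 1.
Then t_{m+1} = 4t_m + 2·5^m = 4·(2·4^m + 2·5^m) + 2·5^m = 2·4^{m+1} + 8·5^m + 2·5^m = 2·4^{m+1} + 10·5^m = 2·4^{m+1} + 2·5^{m+1}.
By induction, t_n = 2·4^n + 2·5^n for all n ≥ 1.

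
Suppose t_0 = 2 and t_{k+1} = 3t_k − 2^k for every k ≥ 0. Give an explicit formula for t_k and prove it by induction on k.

Claim: t_k = 3^k + 2^k.

Base case: t_0 = 2, and 3^0 + 2^0 = 1 + 1 = 2.
Assume t_j = 3^j + 2^j for some j ≥ 0.
Then t_{j+1} = 3t_j − 2^j = 3·(3^j + 2^j) − 2^j = 3^{j+1} + 3·2^j − 2^j = 3^{j+1} + 2·2^j = 3^{j+1} + 2^{j+1}.
By induction, t_k = 3^k + 2^k for all k ≥ 0.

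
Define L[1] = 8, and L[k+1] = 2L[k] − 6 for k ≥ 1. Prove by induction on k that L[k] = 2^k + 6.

Base case: L[1] = 8, and 2^1 + 6 = 2 + 6 = 8.
Assume L[r] = 2^r + 6 for some r ≥ 1.
Then L[r+1] = 2L[r] − 6 = 2·(2^r + 6) − 6 = 2^{r+1} + 12 − 6 = 2^{r+1} + 6.
Hence L[k] = 2^k + 6 for every k ≥ 1, by induction.

L[k] = 2^k + 6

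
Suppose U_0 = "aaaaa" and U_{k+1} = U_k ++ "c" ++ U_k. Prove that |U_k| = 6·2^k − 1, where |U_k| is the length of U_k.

Base case: |U_0| = 5, and 6·2^0 − 1 = 5.
Assume |U_j| = 6·2^j − 1.
Then |U_{j+1}| = |U_j| + 1 + |U_j| = 2|U_j| + 1 = 2(6·2^j − 1) + 1 = 6·2^{j+1} − 2 + 1 = 6·2^{j+1} − 1.
Hence |U_k| = 6·2^k − 1 for every k ≥ 0, by induction.

|U_k| = 6·2^k − 1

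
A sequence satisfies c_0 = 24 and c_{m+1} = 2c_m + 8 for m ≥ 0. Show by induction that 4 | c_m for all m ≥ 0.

Base case: c_0 = 24 = 4·6, so 4 | c_0.
Assume 4 | c_j, so c_j = 4t for some integer t.
Then c_{j+1} = 2c_j + 8 = 2·(4t) + 8 = 4(2t + 2), so 4 | c_{j+1}.
This completes the inductive step, so 4 | c_m for all m ≥ 0.

4 | c_m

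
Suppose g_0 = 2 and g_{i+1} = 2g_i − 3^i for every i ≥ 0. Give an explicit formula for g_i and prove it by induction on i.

Claim: g_i = 3·2^i − 3^i.

Base case: g_0 = 2, and 3·2^0 − 3^0 = 3 − 1 = 2.
Assume g_r = 3·2^r − 3^r for some r ≥ 0.
Then g_{r+1} = 2g_r − 3^r = 2·(3·2^r − 3^r) − 3^r = 3·2^{r+1} − 2·3^r − 3^r = 3·2^{r+1} − 3·3^r = 3·2^{r+1} − 3^{r+1}.
Hence g_i = 3·2^i − 3^i for every i ≥ 0, by induction.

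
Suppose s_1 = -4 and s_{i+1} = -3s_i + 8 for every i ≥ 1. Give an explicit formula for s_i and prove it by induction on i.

Claim: s_i = 2·(-3)^i + 2.

Base case: s_1 = -4, and 2·(-3)^1 + 2 = -6 + 2 = -4.
Assume s_r = 2·(-3)^r + 2 for some r ≥ 1.
Then s_{r+1} = -3s_r + 8 = -3·(2·(-3)^r + 2) + 8 = -6·(-3)^r − 6 + 8 = 2·(-3)^{r+1} + 2.
So the formula holds for r+1, and by induction s_i = 2·(-3)^i + 2 for all i ≥ 1.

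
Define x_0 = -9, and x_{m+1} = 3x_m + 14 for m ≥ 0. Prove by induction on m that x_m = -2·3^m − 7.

Base case: x_0 = -9, and -2·3^0 − 7 = -2 − 7 = -9.
Assume x_j = -2·3^j − 7 for some j ≥ 0.
Then x_{j+1} = 3x_j + 14 = 3·(-2·3^j − 7) + 14 = -6·3^j − 21 + 14 = -2·3^{j+1} − 7.
Hence x_m = -2·3^m − 7 for every m ≥ 0, by induction.

x_m = -2·3^m − 7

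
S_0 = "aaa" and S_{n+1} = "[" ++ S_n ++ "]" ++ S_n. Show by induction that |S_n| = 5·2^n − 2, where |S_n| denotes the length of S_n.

Base case: |S_0| = 3, and 5·2^0 − 2 = 3.
Assume |S_r| = 5·2^r − 2.
Then |S_{r+1}| = 1 + |S_r| + 1 + |S_r| = 2|S_r| + 2 = 2(5·2^r − 2) + 2 = 5·2^{r+1} − 4 + 2 = 5·2^{r+1} − 2.
Hence |S_n| = 5·2^n − 2 for every n ≥ 0, by induction.

|S_n| = 5·2^n − 2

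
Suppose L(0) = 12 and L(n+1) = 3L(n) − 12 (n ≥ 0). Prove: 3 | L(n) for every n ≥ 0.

Base case: L(0) = 12 = 3·4, so 3 | L(0).
Assume 3 | L(m), so L(m) = 3t for some integer t.
Then L(m+1) = 3L(m) − 12 = 3·(3t) − 12 = 3(3t − 4), so 3 | L(m+1).
So the property holds for m+1, and by induction 3 | L(n) for all n ≥ 0.

3 | L(n)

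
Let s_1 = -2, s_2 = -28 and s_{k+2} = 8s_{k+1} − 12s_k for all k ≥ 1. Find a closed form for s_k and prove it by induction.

Claim: s_k = -6^k + 2·2^k.

Base cases: s_1 = -2 and -6^1 + 2·2^1 = -2; s_2 = -28 and -6^2 + 2·2^2 = -28.
Assume s_i = -6^i + 2·2^i for all 1 ≤ i ≤ j, where j ≥ 2.
Then s_{j+1} = 8s_j − 12s_{j−1} = 8·(-6^j + 2·2^j) − 12·(-6^{j−1} + 2·2^{j−1}) = -(8·6 − 12)6^{j−1} + 2·(8·2 − 12)2^{j−1} = -36·6^{j−1} + 8·2^{j−1} = -6^{j+1} + 2·2^{j+1}.
This completes the inductive step, so s_k = -6^k + 2·2^k for all k ≥ 1.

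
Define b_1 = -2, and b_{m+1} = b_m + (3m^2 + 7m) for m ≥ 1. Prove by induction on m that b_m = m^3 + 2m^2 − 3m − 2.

Base case: b_1 = -2, and 1^3 + 2·1^2 − 3·1 − 2 = -2.
Assume b_r = r^3 + 2r^2 − 3r − 2.
Then b_{r+1} = b_r + (3r^2 + 7r) = (r^3 + 2r^2 − 3r − 2) + (3r^2 + 7r) = r^3 + 5r^2 + 4r − 2,
and (r+1)^3 + 2·(r+1)^2 − 3·(r+1) − 2 = r^3 + 5r^2 + 4r − 2.
This completes the inductive step, so b_m = m^3 + 2m^2 − 3m − 2 for all m ≥ 1.

b_m = m^3 + 2m^2 − 3m − 2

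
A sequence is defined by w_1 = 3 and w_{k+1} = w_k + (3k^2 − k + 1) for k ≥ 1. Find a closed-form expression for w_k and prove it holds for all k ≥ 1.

Claim: w_k = k^3 − 2k^2 + 2k + 2.

Base case: w_1 = 3, and 1^3 − 2·1^2 + 2·1 + 2 = 3.
Assume w_j = j^3 − 2j^2 + 2j + 2.
Then w_{j+1} = w_j + (3j^2 − j + 1) = (j^3 − 2j^2 + 2j + 2) + (3j^2 − j + 1) = j^3 + j^2 + j + 3,
and (j+1)^3 − 2·(j+1)^2 + 2·(j+1) + 2 = j^3 + j^2 + j + 3.
Hence w_k = k^3 − 2k^2 + 2k + 2 for every k ≥ 1, by induction.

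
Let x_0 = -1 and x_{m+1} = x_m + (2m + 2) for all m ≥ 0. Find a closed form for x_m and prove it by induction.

Claim: x_m = m^2 + m − 1.

Base case: x_0 = -1, and 0^2 + 0 − 1 = -1.
Assume x_r = r^2 + r − 1.
Then x_{r+1} = x_r + (2r + 2) = (r^2 + r − 1) + (2r + 2) = r^2 + 3r + 1,
and (r+1)^2 + (r+1) − 1 = r^2 + 3r + 1.
Hence x_m = m^2 + m − 1 for every m ≥ 0, by induction.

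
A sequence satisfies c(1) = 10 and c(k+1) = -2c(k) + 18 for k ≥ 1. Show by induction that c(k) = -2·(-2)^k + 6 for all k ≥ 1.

Base case: c(1) = 10, and -2·(-2)^1 + 6 = 4 + 6 = 10.
Assume c(r) = -2·(-2)^r + 6 for some r ≥ 1.
Then c(r+1) = -2c(r) + 18 = -2·(-2·(-2)^r + 6) + 18 = 4·(-2)^r − 12 + 18 = -2·(-2)^{r+1} + 6.
This completes the inductive step, so c(k) = -2·(-2)^k + 6 for all k ≥ 1.

c(k) = -2·(-2)^k + 6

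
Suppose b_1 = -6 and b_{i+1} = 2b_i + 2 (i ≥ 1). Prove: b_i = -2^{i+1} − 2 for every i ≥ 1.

Base case: b_1 = -6, and -2^{1+1} − 2 = -4 − 2 = -6.
Assume b_k = -2^{k+1} − 2 for some k ≥ 1.
Then b_{k+1} = 2b_k + 2 = 2·(-2^{k+1} − 2) + 2 = -2^{k+2} − 4 + 2 = -2^{k+2} − 2.
This completes the inductive step, so b_i = -2^{i+1} − 2 for all i ≥ 1.

b_i = -2^{i+1} − 2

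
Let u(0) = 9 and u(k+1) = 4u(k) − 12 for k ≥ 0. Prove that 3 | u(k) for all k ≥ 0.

Base case: u(0) = 9 = 3·3, so 3 | u(0).
Assume 3 | u(m), so u(m) = 3t for some integer t.
Then u(m+1) = 4u(m) − 12 = 4·(3t) − 12 = 3(4t − 4), so 3 | u(m+1).
This completes the inductive step, so 3 | u(k) for all k ≥ 0.

3 | u(k)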